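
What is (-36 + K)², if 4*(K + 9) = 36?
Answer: 1296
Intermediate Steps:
K = 0 (K = -9 + (¼)*36 = -9 + 9 = 0)
(-36 + K)² = (-36 + 0)² = (-36)² = 1296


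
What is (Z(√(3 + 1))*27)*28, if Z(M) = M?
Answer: 1512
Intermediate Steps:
(Z(√(3 + 1))*27)*28 = (√(3 + 1)*27)*28 = (√4*27)*28 = (2*27)*28 = 54*28 = 1512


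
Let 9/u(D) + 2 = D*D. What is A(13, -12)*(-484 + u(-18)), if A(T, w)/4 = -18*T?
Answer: 72932652/161 ≈ 4.5300e+5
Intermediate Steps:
A(T, w) = -72*T (A(T, w) = 4*(-18*T) = -72*T)
u(D) = 9/(-2 + D**2) (u(D) = 9/(-2 + D*D) = 9/(-2 + D**2))
A(13, -12)*(-484 + u(-18)) = (-72*13)*(-484 + 9/(-2 + (-18)**2)) = -936*(-484 + 9/(-2 + 324)) = -936*(-484 + 9/322) = -936*(-155839/322) = 72932652/161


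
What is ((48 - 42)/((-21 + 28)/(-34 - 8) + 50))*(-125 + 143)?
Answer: 648/299 ≈ 2.1672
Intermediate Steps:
((48 - 42)/((-21 + 28)/(-34 - 8) + 50))*(-125 + 143) = (6/(7/(-42) + 50))*18 = (6/(7*(-1/42) + 50))*18 = (6/(-⅙ + 50))*18 = (6/(299/6))*18 = (6*(6/299))*18 = (36/299)*18 = 648/299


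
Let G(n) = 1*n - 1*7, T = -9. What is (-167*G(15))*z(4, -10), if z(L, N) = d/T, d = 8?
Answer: 10688/9 ≈ 1187.6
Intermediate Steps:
z(L, N) = -8/9 (z(L, N) = 8/(-9) = 8*(-1/9) = -8/9)
G(n) = -7 + n (G(n) = n - 7 = -7 + n)
(-167*G(15))*z(4, -10) = -167*(-7 + 15)*(-8/9) = -167*8*(-8/9) = -1336*(-8/9) = 10688/9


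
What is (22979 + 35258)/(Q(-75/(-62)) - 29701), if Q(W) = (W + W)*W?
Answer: -111931514/57079697 ≈ -1.9610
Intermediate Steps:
Q(W) = 2*W² (Q(W) = (2*W)*W = 2*W²)
(22979 + 35258)/(Q(-75/(-62)) - 29701) = (22979 + 35258)/(2*(-75/(-62))² - 29701) = 58237/(2*(-75*(-1/62))² - 29701) = 58237/(2*(75/62)² - 29701) = 58237/(2*(5625/3844) - 29701) = 58237/(5625/1922 - 29701) = 58237/(-57079697/1922) = 58237*(-1922/57079697) = -111931514/57079697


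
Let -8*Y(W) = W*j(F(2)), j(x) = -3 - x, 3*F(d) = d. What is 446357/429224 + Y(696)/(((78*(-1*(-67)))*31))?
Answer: 36224717299/34768431672 ≈ 1.0419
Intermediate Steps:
F(d) = d/3
Y(W) = 11*W/24 (Y(W) = -W*(-3 - 2/3)/8 = -W*(-11)/(8*3) = -(-11)*W/24 = 11*W/24)
446357/429224 + Y(696)/(((78*(-1*(-67)))*31)) = 446357/429224 + ((11/24)*696)/(((78*(-1*(-67)))*31)) = 446357*(1/429224) + 319/(((78*67)*31)) = 446357/429224 + 319/((5226*31)) = 446357/429224 + 319/162006 = 36224717299/34768431672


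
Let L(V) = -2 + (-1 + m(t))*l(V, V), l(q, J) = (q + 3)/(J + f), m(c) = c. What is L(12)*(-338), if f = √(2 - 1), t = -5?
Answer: 3016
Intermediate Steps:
f = 1 (f = √1 = 1)
l(q, J) = (3 + q)/(1 + J) (l(q, J) = (q + 3)/(J + 1) = (3 + q)/(1 + J))
L(V) = -2 - 6*(3 + V)/(1 + V) (L(V) = -2 + (-1 - 5)*((3 + V)/(1 + V)) = -2 - 6*(3 + V)/(1 + V))
L(12)*(-338) = (4*(-5 - 2*12)/(1 + 12))*(-338) = (4*(-5 - 24)/13)*(-338) = (4*(1/13)*(-29))*(-338) = -116/13*(-338) = 3016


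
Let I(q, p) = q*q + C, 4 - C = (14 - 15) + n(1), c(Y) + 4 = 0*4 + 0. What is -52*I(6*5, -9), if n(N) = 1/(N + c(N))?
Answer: -141232/3 ≈ -47077.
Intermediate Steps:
c(Y) = -4 (c(Y) = -4 + (0*4 + 0) = -4 + (0 + 0) = -4 + 0 = -4)
n(N) = 1/(-4 + N) (n(N) = 1/(N - 4) = 1/(-4 + N))
C = 16/3 (C = 4 - ((14 - 15) + 1/(-4 + 1)) = 4 - (-1 + 1/(-3)) = 4 - (-1 - 1/3) = 4 - 1*(-4/3) = 4 + 4/3 = 16/3 ≈ 5.3333)
I(q, p) = 16/3 + q**2 (I(q, p) = q*q + 16/3 = q**2 + 16/3 = 16/3 + q**2)
-52*I(6*5, -9) = -52*(16/3 + (6*5)**2) = -52*(16/3 + 30**2) = -52*(16/3 + 900) = -52*2716/3 = -141232/3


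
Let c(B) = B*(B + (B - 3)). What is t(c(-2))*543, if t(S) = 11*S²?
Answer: 1170708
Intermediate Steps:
c(B) = B*(-3 + 2*B) (c(B) = B*(B + (-3 + B)) = B*(-3 + 2*B))
t(c(-2))*543 = (11*(-2*(-3 + 2*(-2)))²)*543 = (11*(-2*(-3 - 4))²)*543 = (11*(-2*(-7))²)*543 = (11*14²)*543 = (11*196)*543 = 2156*543 = 1170708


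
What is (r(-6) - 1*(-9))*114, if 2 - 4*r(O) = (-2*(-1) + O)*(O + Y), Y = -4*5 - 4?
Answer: -2337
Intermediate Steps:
Y = -24 (Y = -20 - 4 = -24)
r(O) = 1/2 - (-24 + O)*(2 + O)/4 (r(O) = 1/2 - (-2*(-1) + O)*(O - 24)/4 = 1/2 - (2 + O)*(-24 + O)/4 = 1/2 - (-24 + O)*(2 + O)/4)
(r(-6) - 1*(-9))*114 = ((25/2 - 1/4*(-6)**2 + (11/2)*(-6)) - 1*(-9))*114 = ((25/2 - 1/4*36 - 33) + 9)*114 = ((25/2 - 9 - 33) + 9)*114 = (-59/2 + 9)*114 = -41/2*114 = -2337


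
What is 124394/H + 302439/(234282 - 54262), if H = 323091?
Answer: 120108726829/58162841820 ≈ 2.0650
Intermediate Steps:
124394/H + 302439/(234282 - 54262) = 124394/323091 + 302439/(234282 - 54262) = 124394*(1/323091) + 302439/180020 = 124394/323091 + 302439*(1/180020) = 124394/323091 + 302439/180020 = 120108726829/58162841820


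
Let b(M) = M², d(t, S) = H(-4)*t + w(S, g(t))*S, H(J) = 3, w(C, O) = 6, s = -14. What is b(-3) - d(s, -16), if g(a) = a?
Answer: 147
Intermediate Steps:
d(t, S) = 3*t + 6*S
b(-3) - d(s, -16) = (-3)² - (3*(-14) + 6*(-16)) = 9 - (-42 - 96) = 9 - 1*(-138) = 9 + 138 = 147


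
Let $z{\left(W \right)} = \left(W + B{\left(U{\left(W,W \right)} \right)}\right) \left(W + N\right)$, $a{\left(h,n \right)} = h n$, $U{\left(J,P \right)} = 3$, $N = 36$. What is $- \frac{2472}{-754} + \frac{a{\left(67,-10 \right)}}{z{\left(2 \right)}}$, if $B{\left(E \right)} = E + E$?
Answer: $\frac{61577}{57304} \approx 1.0746$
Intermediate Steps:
$B{\left(E \right)} = 2 E$
$z{\left(W \right)} = \left(6 + W\right) \left(36 + W\right)$ ($z{\left(W \right)} = \left(W + 2 \cdot 3\right) \left(W + 36\right) = \left(W + 6\right) \left(36 + W\right) = \left(6 + W\right) \left(36 + W\right)$)
$- \frac{2472}{-754} + \frac{a{\left(67,-10 \right)}}{z{\left(2 \right)}} = - \frac{2472}{-754} + \frac{67 \left(-10\right)}{216 + 2^{2} + 42 \cdot 2} = \left(-2472\right) \left(- \frac{1}{754}\right) - \frac{670}{216 + 4 + 84} = \frac{1236}{377} - \frac{670}{304} = \frac{1236}{377} - \frac{335}{152} = \frac{61577}{57304}$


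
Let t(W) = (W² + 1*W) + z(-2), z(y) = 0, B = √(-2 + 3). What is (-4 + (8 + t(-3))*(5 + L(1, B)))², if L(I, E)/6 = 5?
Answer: 236196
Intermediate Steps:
B = 1 (B = √1 = 1)
L(I, E) = 30 (L(I, E) = 6*5 = 30)
t(W) = W + W² (t(W) = (W² + 1*W) + 0 = (W² + W) + 0 = (W + W²) + 0 = W + W²)
(-4 + (8 + t(-3))*(5 + L(1, B)))² = (-4 + (8 - 3*(1 - 3))*(5 + 30))² = (-4 + (8 - 3*(-2))*35)² = (-4 + (8 + 6)*35)² = (-4 + 14*35)² = (-4 + 490)² = 486² = 236196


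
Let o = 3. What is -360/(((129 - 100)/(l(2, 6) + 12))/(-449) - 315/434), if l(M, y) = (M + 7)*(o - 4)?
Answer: 30065040/62413 ≈ 481.71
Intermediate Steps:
l(M, y) = -7 - M (l(M, y) = (M + 7)*(3 - 4) = (7 + M)*(-1) = -7 - M)
-360/(((129 - 100)/(l(2, 6) + 12))/(-449) - 315/434) = -360/(((129 - 100)/((-7 - 1*2) + 12))/(-449) - 315/434) = -360/((29/((-7 - 2) + 12))*(-1/449) - 315*1/434) = -360/((29/(-9 + 12))*(-1/449) - 45/62) = -360/((29/3)*(-1/449) - 45/62) = -360/(-29/1347 - 45/62) = -360/(-62413/83514) = -360*(-83514/62413) = 30065040/62413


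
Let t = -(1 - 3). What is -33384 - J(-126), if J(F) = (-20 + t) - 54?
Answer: -33312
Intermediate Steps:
t = 2 (t = -1*(-2) = 2)
J(F) = -72 (J(F) = (-20 + 2) - 54 = -18 - 54 = -72)
-33384 - J(-126) = -33384 - 1*(-72) = -33384 + 72 = -33312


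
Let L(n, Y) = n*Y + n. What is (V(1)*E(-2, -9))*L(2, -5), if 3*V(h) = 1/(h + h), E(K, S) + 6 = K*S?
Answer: -16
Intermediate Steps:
E(K, S) = -6 + K*S
V(h) = 1/(6*h) (V(h) = 1/(3*(h + h)) = 1/(3*((2*h))) = (1/(2*h))/3 = 1/(6*h))
L(n, Y) = n + Y*n (L(n, Y) = Y*n + n = n + Y*n)
(V(1)*E(-2, -9))*L(2, -5) = (((⅙)/1)*(-6 - 2*(-9)))*(2*(1 - 5)) = (((⅙)*1)*(-6 + 18))*(2*(-4)) = ((⅙)*12)*(-8) = 2*(-8) = -16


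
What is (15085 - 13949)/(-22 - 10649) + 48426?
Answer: 516752710/10671 ≈ 48426.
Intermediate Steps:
(15085 - 13949)/(-22 - 10649) + 48426 = 1136/(-10671) + 48426 = 1136*(-1/10671) + 48426 = -1136/10671 + 48426 = 516752710/10671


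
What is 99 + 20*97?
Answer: 2039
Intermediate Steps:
99 + 20*97 = 99 + 1940 = 2039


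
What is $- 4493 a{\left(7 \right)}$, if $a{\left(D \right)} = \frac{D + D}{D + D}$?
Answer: $-4493$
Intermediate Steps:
$a{\left(D \right)} = 1$ ($a{\left(D \right)} = \frac{2 D}{2 D} = 2 D \frac{1}{2 D} = 1$)
$- 4493 a{\left(7 \right)} = \left(-4493\right) 1 = -4493$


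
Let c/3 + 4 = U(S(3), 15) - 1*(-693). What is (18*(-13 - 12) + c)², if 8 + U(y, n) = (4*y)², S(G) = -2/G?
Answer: 23454649/9 ≈ 2.6061e+6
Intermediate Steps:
U(y, n) = -8 + 16*y² (U(y, n) = -8 + (4*y)² = -8 + 16*y²)
c = 6193/3 (c = -12 + 3*((-8 + 16*(-2/3)²) - 1*(-693)) = -12 + 3*((-8 + 16*(-2*⅓)²) + 693) = -12 + 3*((-8 + 16*(-⅔)²) + 693) = -12 + 3*((-8 + 16*(4/9)) + 693) = -12 + 3*((-8 + 64/9) + 693) = -12 + 3*(-8/9 + 693) = -12 + 3*(6229/9) = -12 + 6229/3 = 6193/3 ≈ 2064.3)
(18*(-13 - 12) + c)² = (18*(-13 - 12) + 6193/3)² = (18*(-25) + 6193/3)² = (-450 + 6193/3)² = (4843/3)² = 23454649/9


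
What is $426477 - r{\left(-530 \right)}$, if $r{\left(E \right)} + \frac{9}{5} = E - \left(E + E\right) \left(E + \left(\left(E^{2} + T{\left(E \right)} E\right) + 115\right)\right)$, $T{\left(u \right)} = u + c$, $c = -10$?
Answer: $- \frac{3001295456}{5} \approx -6.0026 \cdot 10^{8}$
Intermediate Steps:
$T{\left(u \right)} = -10 + u$ ($T{\left(u \right)} = u - 10 = -10 + u$)
$r{\left(E \right)} = - \frac{9}{5} + E - 2 E \left(115 + E + E^{2} + E \left(-10 + E\right)\right)$ ($r{\left(E \right)} = - \frac{9}{5} + \left(E - \left(E + E\right) \left(E + \left(\left(E^{2} + \left(-10 + E\right) E\right) + 115\right)\right)\right) = - \frac{9}{5} + \left(E - 2 E \left(E + \left(\left(E^{2} + E \left(-10 + E\right)\right) + 115\right)\right)\right) = - \frac{9}{5} + \left(E - 2 E \left(E + \left(115 + E^{2} + E \left(-10 + E\right)\right)\right)\right) = - \frac{9}{5} + \left(E - 2 E \left(115 + E + E^{2} + E \left(-10 + E\right)\right)\right) = - \frac{9}{5} - \left(- E + 2 E \left(115 + E + E^{2} + E \left(-10 + E\right)\right)\right) = - \frac{9}{5} + E - 2 E \left(115 + E + E^{2} + E \left(-10 + E\right)\right)$)
$426477 - r{\left(-530 \right)} = 426477 - \left(- \frac{9}{5} - -121370 - 4 \left(-530\right)^{3} + 18 \left(-530\right)^{2}\right) = 426477 - \left(- \frac{9}{5} + 121370 - -595508000 + 18 \cdot 280900\right) = 426477 - \left(- \frac{9}{5} + 121370 + 595508000 + 5056200\right) = 426477 - \frac{3003427841}{5} = - \frac{3001295456}{5}$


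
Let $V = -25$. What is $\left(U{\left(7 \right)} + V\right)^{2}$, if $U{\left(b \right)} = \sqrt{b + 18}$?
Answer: $400$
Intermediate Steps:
$U{\left(b \right)} = \sqrt{18 + b}$
$\left(U{\left(7 \right)} + V\right)^{2} = \left(\sqrt{18 + 7} - 25\right)^{2} = \left(\sqrt{25} - 25\right)^{2} = \left(5 - 25\right)^{2} = \left(-20\right)^{2} = 400$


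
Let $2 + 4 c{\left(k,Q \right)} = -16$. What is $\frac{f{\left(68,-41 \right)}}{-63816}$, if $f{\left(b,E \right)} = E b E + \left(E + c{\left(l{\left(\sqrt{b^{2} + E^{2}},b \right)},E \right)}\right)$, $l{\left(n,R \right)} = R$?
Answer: $- \frac{76175}{42544} \approx -1.7905$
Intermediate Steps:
$c{\left(k,Q \right)} = - \frac{9}{2}$ ($c{\left(k,Q \right)} = - \frac{1}{2} + \frac{1}{4} \left(-16\right) = - \frac{1}{2} - 4 = - \frac{9}{2}$)
$f{\left(b,E \right)} = - \frac{9}{2} + E + b E^{2}$ ($f{\left(b,E \right)} = E b E + \left(E - \frac{9}{2}\right) = b E^{2} + \left(- \frac{9}{2} + E\right) = - \frac{9}{2} + E + b E^{2}$)
$\frac{f{\left(68,-41 \right)}}{-63816} = \frac{- \frac{9}{2} - 41 + 68 \left(-41\right)^{2}}{-63816} = \left(- \frac{9}{2} - 41 + 68 \cdot 1681\right) \left(- \frac{1}{63816}\right) = \left(- \frac{9}{2} - 41 + 114308\right) \left(- \frac{1}{63816}\right) = \frac{228525}{2} \left(- \frac{1}{63816}\right) = - \frac{76175}{42544}$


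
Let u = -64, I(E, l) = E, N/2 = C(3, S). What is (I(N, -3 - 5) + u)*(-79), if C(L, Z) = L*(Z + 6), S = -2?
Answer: 3160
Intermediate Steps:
C(L, Z) = L*(6 + Z)
N = 24 (N = 2*(3*(6 - 2)) = 2*(3*4) = 2*12 = 24)
(I(N, -3 - 5) + u)*(-79) = (24 - 64)*(-79) = -40*(-79) = 3160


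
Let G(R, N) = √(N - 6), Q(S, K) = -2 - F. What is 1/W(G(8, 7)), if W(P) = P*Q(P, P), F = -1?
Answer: -1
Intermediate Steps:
Q(S, K) = -1 (Q(S, K) = -2 - 1*(-1) = -2 + 1 = -1)
G(R, N) = √(-6 + N)
W(P) = -P (W(P) = P*(-1) = -P)
1/W(G(8, 7)) = 1/(-√(-6 + 7)) = 1/(-√1) = 1/(-1*1) = 1/(-1) = -1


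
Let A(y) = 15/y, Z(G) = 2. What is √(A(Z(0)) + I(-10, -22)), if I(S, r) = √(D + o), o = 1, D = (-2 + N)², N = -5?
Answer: √(30 + 20*√2)/2 ≈ 3.8172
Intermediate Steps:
D = 49 (D = (-2 - 5)² = (-7)² = 49)
I(S, r) = 5*√2 (I(S, r) = √(49 + 1) = √50 = 5*√2)
√(A(Z(0)) + I(-10, -22)) = √(15/2 + 5*√2)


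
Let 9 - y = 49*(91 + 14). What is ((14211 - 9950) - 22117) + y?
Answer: -22992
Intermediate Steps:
y = -5136 (y = 9 - 49*(91 + 14) = 9 - 49*105 = 9 - 1*5145 = 9 - 5145 = -5136)
((14211 - 9950) - 22117) + y = ((14211 - 9950) - 22117) - 5136 = (4261 - 22117) - 5136 = -17856 - 5136 = -22992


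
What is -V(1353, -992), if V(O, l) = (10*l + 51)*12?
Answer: 118428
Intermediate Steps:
V(O, l) = 612 + 120*l (V(O, l) = (51 + 10*l)*12 = 612 + 120*l)
-V(1353, -992) = -(612 + 120*(-992)) = -(612 - 119040) = -1*(-118428) = 118428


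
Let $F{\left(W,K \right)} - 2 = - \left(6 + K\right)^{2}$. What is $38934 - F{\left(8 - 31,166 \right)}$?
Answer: $68516$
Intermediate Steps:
$F{\left(W,K \right)} = 2 - \left(6 + K\right)^{2}$
$38934 - F{\left(8 - 31,166 \right)} = 38934 - \left(2 - \left(6 + 166\right)^{2}\right) = 38934 - \left(2 - 172^{2}\right) = 38934 - \left(2 - 29584\right) = 38934 - -29582 = 38934 + 29582 = 68516$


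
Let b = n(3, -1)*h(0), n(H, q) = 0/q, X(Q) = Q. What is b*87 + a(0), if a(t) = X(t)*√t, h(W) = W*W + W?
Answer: 0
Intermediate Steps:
n(H, q) = 0
h(W) = W + W² (h(W) = W² + W = W + W²)
b = 0 (b = 0*(0*(1 + 0)) = 0*(0*1) = 0*0 = 0)
a(t) = t^(3/2) (a(t) = t*√t = t^(3/2))
b*87 + a(0) = 0*87 + 0^(3/2) = 0 + 0 = 0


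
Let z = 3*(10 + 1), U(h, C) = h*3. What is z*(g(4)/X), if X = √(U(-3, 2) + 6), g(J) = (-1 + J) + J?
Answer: -77*I*√3 ≈ -133.37*I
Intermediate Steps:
U(h, C) = 3*h
g(J) = -1 + 2*J
z = 33 (z = 3*11 = 33)
X = I*√3 (X = √(3*(-3) + 6) = √(-9 + 6) = √(-3) = I*√3 ≈ 1.732*I)
z*(g(4)/X) = 33*((-1 + 2*4)/((I*√3))) = 33*((-1 + 8)*(-I*√3/3)) = 33*(7*(-I*√3/3)) = 33*(-7*I*√3/3) = -77*I*√3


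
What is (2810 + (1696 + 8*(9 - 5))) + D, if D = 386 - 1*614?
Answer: 4310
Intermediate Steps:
D = -228 (D = 386 - 614 = -228)
(2810 + (1696 + 8*(9 - 5))) + D = (2810 + (1696 + 8*(9 - 5))) - 228 = (2810 + (1696 + 8*4)) - 228 = (2810 + (1696 + 32)) - 228 = (2810 + 1728) - 228 = 4538 - 228 = 4310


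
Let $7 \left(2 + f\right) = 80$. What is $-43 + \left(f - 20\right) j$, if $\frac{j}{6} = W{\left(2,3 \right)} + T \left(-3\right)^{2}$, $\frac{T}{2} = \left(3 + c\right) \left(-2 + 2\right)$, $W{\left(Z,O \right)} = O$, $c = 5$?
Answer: $- \frac{1633}{7} \approx -233.29$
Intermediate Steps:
$f = \frac{66}{7}$ ($f = -2 + \frac{1}{7} \cdot 80 = -2 + \frac{80}{7} = \frac{66}{7} \approx 9.4286$)
$T = 0$ ($T = 2 \left(3 + 5\right) \left(-2 + 2\right) = 2 \cdot 8 \cdot 0 = 2 \cdot 0 = 0$)
$j = 18$ ($j = 6 \left(3 + 0 \left(-3\right)^{2}\right) = 6 \left(3 + 0 \cdot 9\right) = 6 \left(3 + 0\right) = 6 \cdot 3 = 18$)
$-43 + \left(f - 20\right) j = -43 + \left(\frac{66}{7} - 20\right) 18 = -43 - \frac{1332}{7} = - \frac{1633}{7}$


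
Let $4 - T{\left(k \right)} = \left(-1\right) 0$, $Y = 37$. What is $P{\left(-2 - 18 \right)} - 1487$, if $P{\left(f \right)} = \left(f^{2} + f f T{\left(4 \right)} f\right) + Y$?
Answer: $-33050$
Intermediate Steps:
$T{\left(k \right)} = 4$ ($T{\left(k \right)} = 4 - \left(-1\right) 0 = 4 - 0 = 4 + 0 = 4$)
$P{\left(f \right)} = 37 + f^{2} + 4 f^{3}$ ($P{\left(f \right)} = \left(f^{2} + f f 4 f\right) + 37 = \left(f^{2} + f^{2} \cdot 4 f\right) + 37 = \left(f^{2} + 4 f^{2} f\right) + 37 = \left(f^{2} + 4 f^{3}\right) + 37 = 37 + f^{2} + 4 f^{3}$)
$P{\left(-2 - 18 \right)} - 1487 = \left(37 + \left(-2 - 18\right)^{2} + 4 \left(-2 - 18\right)^{3}\right) - 1487 = \left(37 + \left(-20\right)^{2} + 4 \left(-20\right)^{3}\right) - 1487 = \left(37 + 400 + 4 \left(-8000\right)\right) - 1487 = \left(37 + 400 - 32000\right) - 1487 = -31563 - 1487 = -33050$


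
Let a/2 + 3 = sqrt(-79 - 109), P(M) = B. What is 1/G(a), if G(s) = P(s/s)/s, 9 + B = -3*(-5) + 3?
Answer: -2/3 + 4*I*sqrt(47)/9 ≈ -0.66667 + 3.047*I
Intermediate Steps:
B = 9 (B = -9 + (-3*(-5) + 3) = -9 + (15 + 3) = -9 + 18 = 9)
P(M) = 9
a = -6 + 4*I*sqrt(47) (a = -6 + 2*sqrt(-79 - 109) = -6 + 2*sqrt(-188) = -6 + 2*(2*I*sqrt(47)) = -6 + 4*I*sqrt(47) ≈ -6.0 + 27.423*I)
G(s) = 9/s
1/G(a) = 1/(9/(-6 + 4*I*sqrt(47))) = -2/3 + 4*I*sqrt(47)/9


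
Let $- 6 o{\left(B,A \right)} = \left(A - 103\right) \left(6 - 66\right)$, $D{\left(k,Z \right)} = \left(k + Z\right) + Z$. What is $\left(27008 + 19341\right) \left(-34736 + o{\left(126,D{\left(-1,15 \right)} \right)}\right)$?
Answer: $-1644277124$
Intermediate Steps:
$D{\left(k,Z \right)} = k + 2 Z$ ($D{\left(k,Z \right)} = \left(Z + k\right) + Z = k + 2 Z$)
$o{\left(B,A \right)} = -1030 + 10 A$ ($o{\left(B,A \right)} = - \frac{\left(A - 103\right) \left(6 - 66\right)}{6} = - \frac{\left(-103 + A\right) \left(-60\right)}{6} = - \frac{6180 - 60 A}{6} = -1030 + 10 A$)
$\left(27008 + 19341\right) \left(-34736 + o{\left(126,D{\left(-1,15 \right)} \right)}\right) = \left(27008 + 19341\right) \left(-34736 - \left(1030 - 10 \left(-1 + 2 \cdot 15\right)\right)\right) = 46349 \left(-34736 - \left(1030 - 10 \left(-1 + 30\right)\right)\right) = 46349 \left(-34736 + \left(-1030 + 10 \cdot 29\right)\right) = 46349 \left(-34736 + \left(-1030 + 290\right)\right) = 46349 \left(-34736 - 740\right) = 46349 \left(-35476\right) = -1644277124$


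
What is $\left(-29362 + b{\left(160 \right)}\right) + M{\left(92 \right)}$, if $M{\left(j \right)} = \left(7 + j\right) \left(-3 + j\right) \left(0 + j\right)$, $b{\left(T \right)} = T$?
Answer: $781410$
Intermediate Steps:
$M{\left(j \right)} = j \left(-3 + j\right) \left(7 + j\right)$ ($M{\left(j \right)} = \left(7 + j\right) \left(-3 + j\right) j = \left(7 + j\right) j \left(-3 + j\right) = j \left(-3 + j\right) \left(7 + j\right)$)
$\left(-29362 + b{\left(160 \right)}\right) + M{\left(92 \right)} = \left(-29362 + 160\right) + 92 \left(-21 + 92^{2} + 4 \cdot 92\right) = -29202 + 92 \left(-21 + 8464 + 368\right) = -29202 + 92 \cdot 8811 = -29202 + 810612 = 781410$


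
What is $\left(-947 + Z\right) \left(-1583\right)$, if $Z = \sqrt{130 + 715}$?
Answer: $1499101 - 20579 \sqrt{5} \approx 1.4531 \cdot 10^{6}$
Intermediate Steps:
$Z = 13 \sqrt{5}$ ($Z = \sqrt{845} = 13 \sqrt{5} \approx 29.069$)
$\left(-947 + Z\right) \left(-1583\right) = \left(-947 + 13 \sqrt{5}\right) \left(-1583\right) = 1499101 - 20579 \sqrt{5}$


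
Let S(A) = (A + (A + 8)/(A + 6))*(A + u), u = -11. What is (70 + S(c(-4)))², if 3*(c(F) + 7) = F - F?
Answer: 45796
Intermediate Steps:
c(F) = -7 (c(F) = -7 + (F - F)/3 = -7 + (⅓)*0 = -7 + 0 = -7)
S(A) = (-11 + A)*(A + (8 + A)/(6 + A)) (S(A) = (A + (A + 8)/(A + 6))*(A - 11) = (A + (8 + A)/(6 + A))*(-11 + A) = (-11 + A)*(A + (8 + A)/(6 + A)))
(70 + S(c(-4)))² = (70 + (-88 + (-7)³ - 69*(-7) - 4*(-7)²)/(6 - 7))² = (70 + (-88 - 343 + 483 - 4*49)/(-1))² = (70 - (-88 - 343 + 483 - 196))² = (70 - 1*(-144))² = (70 + 144)² = 214² = 45796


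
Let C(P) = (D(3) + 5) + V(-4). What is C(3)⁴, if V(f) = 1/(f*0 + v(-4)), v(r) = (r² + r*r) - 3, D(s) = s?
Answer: 2947295521/707281 ≈ 4167.1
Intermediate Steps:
v(r) = -3 + 2*r² (v(r) = (r² + r²) - 3 = 2*r² - 3 = -3 + 2*r²)
V(f) = 1/29 (V(f) = 1/(f*0 + (-3 + 2*(-4)²)) = 1/(0 + (-3 + 2*16)) = 1/(0 + (-3 + 32)) = 1/(0 + 29) = 1/29)
C(P) = 233/29 (C(P) = (3 + 5) + 1/29 = 8 + 1/29 = 233/29)
C(3)⁴ = (233/29)⁴ = 2947295521/707281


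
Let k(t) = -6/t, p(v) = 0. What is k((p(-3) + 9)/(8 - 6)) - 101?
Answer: -307/3 ≈ -102.33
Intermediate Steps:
k((p(-3) + 9)/(8 - 6)) - 101 = -6*(8 - 6)/(0 + 9) - 101 = -6/(9/2) - 101 = -6/(9*(½)) - 101 = -6/9/2 - 101 = -6*2/9 - 101 = -4/3 - 101 = -307/3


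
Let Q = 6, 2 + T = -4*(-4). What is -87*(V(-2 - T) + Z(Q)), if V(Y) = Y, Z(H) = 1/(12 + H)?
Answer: 8323/6 ≈ 1387.2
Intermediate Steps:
T = 14 (T = -2 - 4*(-4) = -2 + 16 = 14)
-87*(V(-2 - T) + Z(Q)) = -87*((-2 - 1*14) + 1/(12 + 6)) = -87*((-2 - 14) + 1/18) = -87*(-16 + 1/18) = -87*(-287/18) = 8323/6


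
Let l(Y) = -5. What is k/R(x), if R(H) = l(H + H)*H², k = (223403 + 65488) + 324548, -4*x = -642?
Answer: -2453756/515205 ≈ -4.7627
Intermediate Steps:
x = 321/2 (x = -¼*(-642) = 321/2 ≈ 160.50)
k = 613439 (k = 288891 + 324548 = 613439)
R(H) = -5*H²
k/R(x) = 613439/((-5*(321/2)²)) = 613439/((-5*103041/4)) = 613439/(-515205/4) = 613439*(-4/515205) = -2453756/515205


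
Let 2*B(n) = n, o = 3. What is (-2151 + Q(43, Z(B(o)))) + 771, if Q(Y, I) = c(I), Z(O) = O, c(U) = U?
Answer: -2757/2 ≈ -1378.5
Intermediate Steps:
B(n) = n/2
Q(Y, I) = I
(-2151 + Q(43, Z(B(o)))) + 771 = (-2151 + (½)*3) + 771 = (-2151 + 3/2) + 771 = -4299/2 + 771 = -2757/2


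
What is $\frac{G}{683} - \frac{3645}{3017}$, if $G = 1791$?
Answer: $\frac{2913912}{2060611} \approx 1.4141$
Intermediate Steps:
$\frac{G}{683} - \frac{3645}{3017} = \frac{1791}{683} - \frac{3645}{3017} = \frac{2913912}{2060611}$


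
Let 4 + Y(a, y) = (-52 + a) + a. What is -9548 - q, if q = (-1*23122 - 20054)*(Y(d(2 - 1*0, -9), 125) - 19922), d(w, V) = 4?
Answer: -862234268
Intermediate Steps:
Y(a, y) = -56 + 2*a (Y(a, y) = -4 + ((-52 + a) + a) = -4 + (-52 + 2*a) = -56 + 2*a)
q = 862224720 (q = (-1*23122 - 20054)*((-56 + 2*4) - 19922) = (-23122 - 20054)*((-56 + 8) - 19922) = -43176*(-48 - 19922) = -43176*(-19970) = 862224720)
-9548 - q = -9548 - 1*862224720 = -9548 - 862224720 = -862234268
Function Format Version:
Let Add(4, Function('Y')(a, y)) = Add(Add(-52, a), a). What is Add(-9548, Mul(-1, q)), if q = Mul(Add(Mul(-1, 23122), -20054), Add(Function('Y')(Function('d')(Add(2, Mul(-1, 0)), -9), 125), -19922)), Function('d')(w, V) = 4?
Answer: -862234268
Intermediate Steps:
Function('Y')(a, y) = Add(-56, Mul(2, a)) (Function('Y')(a, y) = Add(-4, Add(Add(-52, a), a)) = Add(-4, Add(-52, Mul(2, a))) = Add(-56, Mul(2, a)))
q = 862224720 (q = Mul(Add(Mul(-1, 23122), -20054), Add(Add(-56, Mul(2, 4)), -19922)) = Mul(Add(-23122, -20054), Add(Add(-56, 8), -19922)) = Mul(-43176, Add(-48, -19922)) = Mul(-43176, -19970) = 862224720)
Add(-9548, Mul(-1, q)) = Add(-9548, Mul(-1, 862224720)) = Add(-9548, -862224720) = -862234268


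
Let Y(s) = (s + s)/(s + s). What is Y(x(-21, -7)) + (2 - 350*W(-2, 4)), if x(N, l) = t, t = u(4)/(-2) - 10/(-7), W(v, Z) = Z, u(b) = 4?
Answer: -1397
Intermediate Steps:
t = -4/7 (t = 4/(-2) - 10/(-7) = 4*(-1/2) - 10*(-1/7) = -2 + 10/7 = -4/7 ≈ -0.57143)
x(N, l) = -4/7
Y(s) = 1 (Y(s) = (2*s)/((2*s)) = (2*s)*(1/(2*s)) = 1)
Y(x(-21, -7)) + (2 - 350*W(-2, 4)) = 1 + (2 - 350*4) = 1 + (2 - 1400) = 1 - 1398 = -1397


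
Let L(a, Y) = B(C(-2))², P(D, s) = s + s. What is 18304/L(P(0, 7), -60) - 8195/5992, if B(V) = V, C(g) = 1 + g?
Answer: 109669373/5992 ≈ 18303.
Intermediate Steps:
P(D, s) = 2*s
L(a, Y) = 1 (L(a, Y) = (1 - 2)² = (-1)² = 1)
18304/L(P(0, 7), -60) - 8195/5992 = 18304/1 - 8195/5992 = 18304*1 - 8195*1/5992 = 18304 - 8195/5992 = 109669373/5992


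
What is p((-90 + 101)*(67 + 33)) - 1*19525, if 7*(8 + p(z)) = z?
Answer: -135631/7 ≈ -19376.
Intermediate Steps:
p(z) = -8 + z/7
p((-90 + 101)*(67 + 33)) - 1*19525 = (-8 + ((-90 + 101)*(67 + 33))/7) - 1*19525 = (-8 + (11*100)/7) - 19525 = (-8 + (⅐)*1100) - 19525 = (-8 + 1100/7) - 19525 = 1044/7 - 19525 = -135631/7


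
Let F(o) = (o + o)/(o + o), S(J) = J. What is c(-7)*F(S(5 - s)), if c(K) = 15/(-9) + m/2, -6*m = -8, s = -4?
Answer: -1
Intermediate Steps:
m = 4/3 (m = -⅙*(-8) = 4/3 ≈ 1.3333)
F(o) = 1 (F(o) = (2*o)/((2*o)) = (2*o)*(1/(2*o)) = 1)
c(K) = -1 (c(K) = 15/(-9) + (4/3)/2 = 15*(-⅑) + (4/3)*(½) = -5/3 + ⅔ = -1)
c(-7)*F(S(5 - s)) = -1*1 = -1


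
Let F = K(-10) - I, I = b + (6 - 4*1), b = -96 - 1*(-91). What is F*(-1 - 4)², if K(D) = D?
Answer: -175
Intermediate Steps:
b = -5 (b = -96 + 91 = -5)
I = -3 (I = -5 + (6 - 4*1) = -5 + (6 - 4) = -5 + 2 = -3)
F = -7 (F = -10 - 1*(-3) = -10 + 3 = -7)
F*(-1 - 4)² = -7*(-1 - 4)² = -7*(-5)² = -7*25 = -175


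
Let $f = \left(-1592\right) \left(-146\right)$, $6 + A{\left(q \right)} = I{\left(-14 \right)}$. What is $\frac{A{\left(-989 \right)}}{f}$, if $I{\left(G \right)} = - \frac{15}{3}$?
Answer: $- \frac{11}{232432} \approx -4.7326 \cdot 10^{-5}$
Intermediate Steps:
$I{\left(G \right)} = -5$ ($I{\left(G \right)} = \left(-15\right) \frac{1}{3} = -5$)
$A{\left(q \right)} = -11$ ($A{\left(q \right)} = -6 - 5 = -11$)
$f = 232432$
$\frac{A{\left(-989 \right)}}{f} = - \frac{11}{232432}$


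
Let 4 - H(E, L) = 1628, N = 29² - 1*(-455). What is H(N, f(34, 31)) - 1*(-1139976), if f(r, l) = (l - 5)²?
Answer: 1138352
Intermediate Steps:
N = 1296 (N = 841 + 455 = 1296)
f(r, l) = (-5 + l)²
H(E, L) = -1624 (H(E, L) = 4 - 1*1628 = 4 - 1628 = -1624)
H(N, f(34, 31)) - 1*(-1139976) = -1624 - 1*(-1139976) = -1624 + 1139976 = 1138352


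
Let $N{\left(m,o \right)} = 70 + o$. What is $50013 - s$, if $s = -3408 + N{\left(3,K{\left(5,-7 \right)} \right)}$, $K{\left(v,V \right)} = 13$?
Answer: $53338$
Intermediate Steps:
$s = -3325$ ($s = -3408 + \left(70 + 13\right) = -3408 + 83 = -3325$)
$50013 - s = 50013 - -3325 = 50013 + 3325 = 53338$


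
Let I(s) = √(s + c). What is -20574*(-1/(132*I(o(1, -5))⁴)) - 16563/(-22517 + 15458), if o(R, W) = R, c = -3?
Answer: 8554285/207064 ≈ 41.312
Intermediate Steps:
I(s) = √(-3 + s) (I(s) = √(s - 3) = √(-3 + s))
-20574*(-1/(132*I(o(1, -5))⁴)) - 16563/(-22517 + 15458) = -20574*(-1/(132*(-3 + 1)²)) - 16563/(-22517 + 15458) = -20574/((-132*(√(-2))⁴)) - 16563/(-7059) = -20574/((-132*(I*√2)⁴)) - 16563*(-1/7059) = -20574/((-132*4)) + 5521/2353 = -20574/(-528) + 5521/2353 = -20574*(-1/528) + 5521/2353 = 3429/88 + 5521/2353 = 8554285/207064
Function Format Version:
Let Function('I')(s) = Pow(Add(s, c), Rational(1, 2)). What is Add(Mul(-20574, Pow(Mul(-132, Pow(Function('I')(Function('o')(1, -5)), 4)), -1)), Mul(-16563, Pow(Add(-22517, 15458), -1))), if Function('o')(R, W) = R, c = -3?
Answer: Rational(8554285, 207064) ≈ 41.312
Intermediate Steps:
Function('I')(s) = Pow(Add(-3, s), Rational(1, 2)) (Function('I')(s) = Pow(Add(s, -3), Rational(1, 2)) = Pow(Add(-3, s), Rational(1, 2)))
Add(Mul(-20574, Pow(Mul(-132, Pow(Function('I')(Function('o')(1, -5)), 4)), -1)), Mul(-16563, Pow(Add(-22517, 15458), -1))) = Add(Mul(-20574, Pow(Mul(-132, Pow(Pow(Add(-3, 1), Rational(1, 2)), 4)), -1)), Mul(-16563, Pow(Add(-22517, 15458), -1))) = Add(Mul(-20574, Pow(Mul(-132, Pow(Pow(-2, Rational(1, 2)), 4)), -1)), Mul(-16563, Pow(-7059, -1))) = Add(Mul(-20574, Pow(Mul(-132, Pow(Mul(I, Pow(2, Rational(1, 2))), 4)), -1)), Mul(-16563, Rational(-1, 7059))) = Add(Mul(-20574, Pow(Mul(-132, 4), -1)), Rational(5521, 2353)) = Add(Mul(-20574, Pow(-528, -1)), Rational(5521, 2353)) = Add(Mul(-20574, Rational(-1, 528)), Rational(5521, 2353)) = Add(Rational(3429, 88), Rational(5521, 2353)) = Rational(8554285, 207064)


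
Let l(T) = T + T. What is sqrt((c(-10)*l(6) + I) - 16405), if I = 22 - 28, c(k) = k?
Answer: I*sqrt(16531) ≈ 128.57*I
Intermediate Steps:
l(T) = 2*T
I = -6
sqrt((c(-10)*l(6) + I) - 16405) = sqrt((-20*6 - 6) - 16405) = sqrt((-10*12 - 6) - 16405) = sqrt((-120 - 6) - 16405) = sqrt(-126 - 16405) = sqrt(-16531) = I*sqrt(16531)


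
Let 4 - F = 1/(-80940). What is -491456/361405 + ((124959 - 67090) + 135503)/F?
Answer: 5656381969714384/117008844205 ≈ 48342.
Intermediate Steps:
F = 323761/80940 (F = 4 - 1/(-80940) = 4 - 1*(-1/80940) = 4 + 1/80940 = 323761/80940 ≈ 4.0000)
-491456/361405 + ((124959 - 67090) + 135503)/F = -491456/361405 + ((124959 - 67090) + 135503)/(323761/80940) = -491456*1/361405 + (57869 + 135503)*(80940/323761) = -491456/361405 + 193372*(80940/323761) = -491456/361405 + 15651529680/323761 = 5656381969714384/117008844205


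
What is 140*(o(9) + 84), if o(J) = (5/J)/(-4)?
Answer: 105665/9 ≈ 11741.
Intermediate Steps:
o(J) = -5/(4*J) (o(J) = (5/J)*(-¼) = -5/(4*J))
140*(o(9) + 84) = 140*(-5/4/9 + 84) = 140*(-5/4*⅑ + 84) = 140*(-5/36 + 84) = 140*(3019/36) = 105665/9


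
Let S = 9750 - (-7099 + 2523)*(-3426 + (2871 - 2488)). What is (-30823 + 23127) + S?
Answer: -13922714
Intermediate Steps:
S = -13915018 (S = 9750 - (-4576)*(-3426 + 383) = 9750 - (-4576)*(-3043) = 9750 - 1*13924768 = 9750 - 13924768 = -13915018)
(-30823 + 23127) + S = (-30823 + 23127) - 13915018 = -7696 - 13915018 = -13922714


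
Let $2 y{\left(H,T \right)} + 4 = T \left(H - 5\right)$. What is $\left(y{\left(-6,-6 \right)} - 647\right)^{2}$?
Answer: $379456$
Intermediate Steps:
$y{\left(H,T \right)} = -2 + \frac{T \left(-5 + H\right)}{2}$ ($y{\left(H,T \right)} = -2 + \frac{T \left(H - 5\right)}{2} = -2 + \frac{T \left(-5 + H\right)}{2}$)
$\left(y{\left(-6,-6 \right)} - 647\right)^{2} = \left(\left(-2 - -15 + \frac{1}{2} \left(-6\right) \left(-6\right)\right) - 647\right)^{2} = \left(\left(-2 + 15 + 18\right) - 647\right)^{2} = \left(31 - 647\right)^{2} = \left(-616\right)^{2} = 379456$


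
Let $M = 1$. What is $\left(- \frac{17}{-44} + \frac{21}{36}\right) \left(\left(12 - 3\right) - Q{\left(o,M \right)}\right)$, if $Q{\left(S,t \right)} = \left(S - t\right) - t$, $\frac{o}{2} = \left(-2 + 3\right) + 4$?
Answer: $\frac{32}{33} \approx 0.9697$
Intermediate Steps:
$o = 10$ ($o = 2 \left(\left(-2 + 3\right) + 4\right) = 2 \left(1 + 4\right) = 2 \cdot 5 = 10$)
$Q{\left(S,t \right)} = S - 2 t$
$\left(- \frac{17}{-44} + \frac{21}{36}\right) \left(\left(12 - 3\right) - Q{\left(o,M \right)}\right) = \left(- \frac{17}{-44} + \frac{21}{36}\right) \left(\left(12 - 3\right) - \left(10 - 2\right)\right) = \left(\left(-17\right) \left(- \frac{1}{44}\right) + 21 \cdot \frac{1}{36}\right) \left(\left(12 - 3\right) - \left(10 - 2\right)\right) = \left(\frac{17}{44} + \frac{7}{12}\right) \left(9 - 8\right) = \frac{32 \left(9 - 8\right)}{33} = \frac{32}{33} \cdot 1 = \frac{32}{33}$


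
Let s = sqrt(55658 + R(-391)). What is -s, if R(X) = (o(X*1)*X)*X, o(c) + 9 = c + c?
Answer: -3*I*sqrt(13430357) ≈ -10994.0*I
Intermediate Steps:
o(c) = -9 + 2*c (o(c) = -9 + (c + c) = -9 + 2*c)
R(X) = X**2*(-9 + 2*X) (R(X) = ((-9 + 2*(X*1))*X)*X = ((-9 + 2*X)*X)*X = (X*(-9 + 2*X))*X = X**2*(-9 + 2*X))
s = 3*I*sqrt(13430357) (s = sqrt(55658 + (-391)**2*(-9 + 2*(-391))) = sqrt(55658 + 152881*(-9 - 782)) = sqrt(55658 + 152881*(-791)) = sqrt(55658 - 120928871) = sqrt(-120873213) = 3*I*sqrt(13430357) ≈ 10994.0*I)
-s = -3*I*sqrt(13430357)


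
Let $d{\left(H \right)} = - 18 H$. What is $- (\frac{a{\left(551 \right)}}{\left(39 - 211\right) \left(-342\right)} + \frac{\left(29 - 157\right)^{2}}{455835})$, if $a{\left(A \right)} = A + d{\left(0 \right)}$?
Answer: $- \frac{21314693}{470421720} \approx -0.04531$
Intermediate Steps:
$a{\left(A \right)} = A$ ($a{\left(A \right)} = A - 0 = A + 0 = A$)
$- (\frac{a{\left(551 \right)}}{\left(39 - 211\right) \left(-342\right)} + \frac{\left(29 - 157\right)^{2}}{455835}) = - (\frac{551}{\left(39 - 211\right) \left(-342\right)} + \frac{\left(29 - 157\right)^{2}}{455835}) = - (\frac{551}{\left(-172\right) \left(-342\right)} + \left(-128\right)^{2} \cdot \frac{1}{455835}) = - (\frac{551}{58824} + 16384 \cdot \frac{1}{455835}) = - (551 \cdot \frac{1}{58824} + \frac{16384}{455835}) = - (\frac{29}{3096} + \frac{16384}{455835}) = \left(-1\right) \frac{21314693}{470421720} = - \frac{21314693}{470421720}$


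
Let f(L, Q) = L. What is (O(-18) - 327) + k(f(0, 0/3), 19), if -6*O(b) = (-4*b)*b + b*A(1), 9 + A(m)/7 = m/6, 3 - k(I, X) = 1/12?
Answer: -3523/12 ≈ -293.58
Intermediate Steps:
k(I, X) = 35/12 (k(I, X) = 3 - 1/12 = 35/12)
A(m) = -63 + 7*m/6 (A(m) = -63 + 7*(m/6) = -63 + 7*m/6)
O(b) = 2*b**2/3 + 371*b/36 (O(b) = -((-4*b)*b + b*(-63 + (7/6)*1))/6 = -(-4*b**2 + b*(-63 + 7/6))/6 = -(-4*b**2 + b*(-371/6))/6 = -(-4*b**2 - 371*b/6)/6 = 2*b**2/3 + 371*b/36)
(O(-18) - 327) + k(f(0, 0/3), 19) = ((1/36)*(-18)*(371 + 24*(-18)) - 327) + 35/12 = ((1/36)*(-18)*(371 - 432) - 327) + 35/12 = ((1/36)*(-18)*(-61) - 327) + 35/12 = (61/2 - 327) + 35/12 = -593/2 + 35/12 = -3523/12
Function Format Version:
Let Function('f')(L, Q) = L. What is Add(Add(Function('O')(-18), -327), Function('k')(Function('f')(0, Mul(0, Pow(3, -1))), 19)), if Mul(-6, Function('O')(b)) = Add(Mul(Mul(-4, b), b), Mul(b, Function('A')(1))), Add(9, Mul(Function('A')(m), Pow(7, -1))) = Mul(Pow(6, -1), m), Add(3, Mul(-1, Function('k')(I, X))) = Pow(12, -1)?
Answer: Rational(-3523, 12) ≈ -293.58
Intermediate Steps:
Function('k')(I, X) = Rational(35, 12) (Function('k')(I, X) = Add(3, Mul(-1, Pow(12, -1))) = Add(3, Mul(-1, Rational(1, 12))) = Add(3, Rational(-1, 12)) = Rational(35, 12))
Function('A')(m) = Add(-63, Mul(Rational(7, 6), m)) (Function('A')(m) = Add(-63, Mul(7, Mul(Pow(6, -1), m))) = Add(-63, Mul(7, Mul(Rational(1, 6), m))) = Add(-63, Mul(Rational(7, 6), m)))
Function('O')(b) = Add(Mul(Rational(2, 3), Pow(b, 2)), Mul(Rational(371, 36), b)) (Function('O')(b) = Mul(Rational(-1, 6), Add(Mul(Mul(-4, b), b), Mul(b, Add(-63, Mul(Rational(7, 6), 1))))) = Mul(Rational(-1, 6), Add(Mul(-4, Pow(b, 2)), Mul(b, Add(-63, Rational(7, 6))))) = Mul(Rational(-1, 6), Add(Mul(-4, Pow(b, 2)), Mul(b, Rational(-371, 6)))) = Mul(Rational(-1, 6), Add(Mul(-4, Pow(b, 2)), Mul(Rational(-371, 6), b))) = Add(Mul(Rational(2, 3), Pow(b, 2)), Mul(Rational(371, 36), b)))
Add(Add(Function('O')(-18), -327), Function('k')(Function('f')(0, Mul(0, Pow(3, -1))), 19)) = Add(Add(Mul(Rational(1, 36), -18, Add(371, Mul(24, -18))), -327), Rational(35, 12)) = Add(Add(Mul(Rational(1, 36), -18, Add(371, -432)), -327), Rational(35, 12)) = Add(Add(Mul(Rational(1, 36), -18, -61), -327), Rational(35, 12)) = Add(Add(Rational(61, 2), -327), Rational(35, 12)) = Add(Rational(-593, 2), Rational(35, 12)) = Rational(-3523, 12)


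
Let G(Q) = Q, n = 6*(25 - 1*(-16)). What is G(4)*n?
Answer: 984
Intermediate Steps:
n = 246 (n = 6*(25 + 16) = 6*41 = 246)
G(4)*n = 4*246 = 984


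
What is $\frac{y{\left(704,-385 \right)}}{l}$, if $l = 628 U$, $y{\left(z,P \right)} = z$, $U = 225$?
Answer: $\frac{176}{35325} \approx 0.0049823$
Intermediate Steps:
$l = 141300$ ($l = 628 \cdot 225 = 141300$)
$\frac{y{\left(704,-385 \right)}}{l} = \frac{704}{141300} = 704 \cdot \frac{1}{141300} = \frac{176}{35325}$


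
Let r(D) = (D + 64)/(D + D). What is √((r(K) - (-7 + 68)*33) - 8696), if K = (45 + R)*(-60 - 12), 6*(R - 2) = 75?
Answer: I*√5459154274/714 ≈ 103.48*I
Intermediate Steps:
R = 29/2 (R = 2 + (⅙)*75 = 2 + 25/2 = 29/2 ≈ 14.500)
K = -4284 (K = (45 + 29/2)*(-60 - 12) = (119/2)*(-72) = -4284)
r(D) = (64 + D)/(2*D) (r(D) = (64 + D)/((2*D)) = (64 + D)*(1/(2*D)) = (64 + D)/(2*D))
√((r(K) - (-7 + 68)*33) - 8696) = √(((½)*(64 - 4284)/(-4284) - (-7 + 68)*33) - 8696) = √(((½)*(-1/4284)*(-4220) - 61*33) - 8696) = √((1055/2142 - 1*2013) - 8696) = √((1055/2142 - 2013) - 8696) = √(-4310791/2142 - 8696) = √(-22937623/2142) = I*√5459154274/714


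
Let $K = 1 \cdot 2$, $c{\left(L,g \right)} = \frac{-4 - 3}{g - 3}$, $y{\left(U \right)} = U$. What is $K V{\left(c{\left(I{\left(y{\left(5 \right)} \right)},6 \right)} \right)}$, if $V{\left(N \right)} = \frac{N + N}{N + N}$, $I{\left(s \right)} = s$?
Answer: $2$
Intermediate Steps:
$c{\left(L,g \right)} = - \frac{7}{-3 + g}$
$K = 2$
$V{\left(N \right)} = 1$ ($V{\left(N \right)} = \frac{2 N}{2 N} = 2 N \frac{1}{2 N} = 1$)
$K V{\left(c{\left(I{\left(y{\left(5 \right)} \right)},6 \right)} \right)} = 2 \cdot 1 = 2$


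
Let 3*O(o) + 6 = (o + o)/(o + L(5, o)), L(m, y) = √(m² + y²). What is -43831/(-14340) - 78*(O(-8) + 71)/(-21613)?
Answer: 5112941711/1549652100 - 416*√89/540325 ≈ 3.2921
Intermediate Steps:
O(o) = -2 + 2*o/(3*(o + √(25 + o²))) (O(o) = -2 + ((o + o)/(o + √(5² + o²)))/3 = -2 + ((2*o)/(o + √(25 + o²)))/3 = -2 + (2*o/(o + √(25 + o²)))/3 = -2 + 2*o/(3*(o + √(25 + o²))))
-43831/(-14340) - 78*(O(-8) + 71)/(-21613) = -43831/(-14340) - 78*((-2*√(25 + (-8)²) - 4/3*(-8))/(-8 + √(25 + (-8)²)) + 71)/(-21613) = -43831*(-1/14340) - 78*((-2*√(25 + 64) + 32/3)/(-8 + √(25 + 64)) + 71)*(-1/21613) = 43831/14340 - 78*((-2*√89 + 32/3)/(-8 + √89) + 71)*(-1/21613) = 43831/14340 - 78*((32/3 - 2*√89)/(-8 + √89) + 71)*(-1/21613) = 43831/14340 - 78*(71 + (32/3 - 2*√89)/(-8 + √89))*(-1/21613) = 43831/14340 + (-5538 - 78*(32/3 - 2*√89)/(-8 + √89))*(-1/21613) = 43831/14340 + (5538/21613 + 78*(32/3 - 2*√89)/(21613*(-8 + √89))) = 1026734323/309930420 + 78*(32/3 - 2*√89)/(21613*(-8 + √89))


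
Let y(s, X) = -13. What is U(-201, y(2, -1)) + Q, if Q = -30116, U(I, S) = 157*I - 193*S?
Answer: -59164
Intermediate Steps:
U(I, S) = -193*S + 157*I
U(-201, y(2, -1)) + Q = (-193*(-13) + 157*(-201)) - 30116 = (2509 - 31557) - 30116 = -29048 - 30116 = -59164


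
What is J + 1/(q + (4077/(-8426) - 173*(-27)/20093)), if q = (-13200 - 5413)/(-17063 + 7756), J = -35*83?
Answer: -8002077182717019/2755130083129 ≈ -2904.4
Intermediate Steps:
J = -2905
q = 18613/9307 (q = -18613/(-9307) = -18613*(-1/9307) = 18613/9307 ≈ 1.9999)
J + 1/(q + (4077/(-8426) - 173*(-27)/20093)) = -2905 + 1/(18613/9307 + (4077/(-8426) - 173*(-27)/20093)) = -2905 + 1/(18613/9307 + (4077*(-1/8426) + 4671*(1/20093))) = -2905 + 1/(18613/9307 + (-4077/8426 + 4671/20093)) = -2905 + 1/(18613/9307 - 42561315/169303618) = -2905 + 1/(2755130083129/1575708772726) = -2905 + 1575708772726/2755130083129 = -8002077182717019/2755130083129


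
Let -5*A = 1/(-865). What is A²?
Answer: 1/18705625 ≈ 5.3460e-8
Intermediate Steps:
A = 1/4325 (A = -⅕/(-865) = -⅕*(-1/865) = 1/4325 ≈ 0.00023121)
A² = (1/4325)² = 1/18705625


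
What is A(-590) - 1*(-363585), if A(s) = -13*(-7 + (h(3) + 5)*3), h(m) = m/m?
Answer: 363442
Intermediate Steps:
h(m) = 1
A(s) = -143 (A(s) = -13*(-7 + (1 + 5)*3) = -13*(-7 + 6*3) = -13*(-7 + 18) = -13*11 = -143)
A(-590) - 1*(-363585) = -143 - 1*(-363585) = -143 + 363585 = 363442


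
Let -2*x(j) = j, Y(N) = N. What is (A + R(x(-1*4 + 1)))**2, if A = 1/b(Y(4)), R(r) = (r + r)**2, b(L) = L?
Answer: 1369/16 ≈ 85.563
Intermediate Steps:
x(j) = -j/2
R(r) = 4*r**2 (R(r) = (2*r)**2 = 4*r**2)
A = 1/4 ≈ 0.25000
(A + R(x(-1*4 + 1)))**2 = (1/4 + 4*(-(-1*4 + 1)/2)**2)**2 = (1/4 + 4*(-(-4 + 1)/2)**2)**2 = (1/4 + 4*(-1/2*(-3))**2)**2 = (1/4 + 4*(3/2)**2)**2 = (1/4 + 4*(9/4))**2 = (1/4 + 9)**2 = (37/4)**2 = 1369/16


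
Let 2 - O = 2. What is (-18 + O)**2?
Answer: 324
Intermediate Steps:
O = 0 (O = 2 - 1*2 = 2 - 2 = 0)
(-18 + O)**2 = (-18 + 0)**2 = (-18)**2 = 324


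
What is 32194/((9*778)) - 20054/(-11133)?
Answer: 9237665/1443579 ≈ 6.3991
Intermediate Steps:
32194/((9*778)) - 20054/(-11133) = 32194/7002 - 20054*(-1/11133) = 32194*(1/7002) + 20054/11133 = 16097/3501 + 20054/11133 = 9237665/1443579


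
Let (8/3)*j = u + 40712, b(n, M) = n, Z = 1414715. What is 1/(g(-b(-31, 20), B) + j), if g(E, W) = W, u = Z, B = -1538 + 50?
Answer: 8/4354377 ≈ 1.8372e-6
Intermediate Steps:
B = -1488
u = 1414715
j = 4366281/8 (j = 3*(1414715 + 40712)/8 = (3/8)*1455427 = 4366281/8 ≈ 5.4579e+5)
1/(g(-b(-31, 20), B) + j) = 1/(-1488 + 4366281/8) = 1/(4354377/8) = 8/4354377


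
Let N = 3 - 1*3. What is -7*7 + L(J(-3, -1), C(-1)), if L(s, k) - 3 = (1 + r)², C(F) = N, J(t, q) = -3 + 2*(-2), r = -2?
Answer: -45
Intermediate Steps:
J(t, q) = -7 (J(t, q) = -3 - 4 = -7)
N = 0 (N = 3 - 3 = 0)
C(F) = 0
L(s, k) = 4 (L(s, k) = 3 + (1 - 2)² = 3 + (-1)² = 3 + 1 = 4)
-7*7 + L(J(-3, -1), C(-1)) = -7*7 + 4 = -49 + 4 = -45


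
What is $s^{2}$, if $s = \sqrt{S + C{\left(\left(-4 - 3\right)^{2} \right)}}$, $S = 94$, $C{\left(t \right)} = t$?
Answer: $143$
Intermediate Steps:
$s = \sqrt{143}$ ($s = \sqrt{94 + \left(-4 - 3\right)^{2}} = \sqrt{94 + \left(-7\right)^{2}} = \sqrt{94 + 49} = \sqrt{143} \approx 11.958$)
$s^{2} = \left(\sqrt{143}\right)^{2} = 143$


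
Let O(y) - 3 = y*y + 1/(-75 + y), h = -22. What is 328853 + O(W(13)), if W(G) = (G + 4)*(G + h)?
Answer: 80316419/228 ≈ 3.5227e+5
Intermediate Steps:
W(G) = (-22 + G)*(4 + G) (W(G) = (G + 4)*(G - 22) = (4 + G)*(-22 + G) = (-22 + G)*(4 + G))
O(y) = 3 + y**2 + 1/(-75 + y) (O(y) = 3 + (y*y + 1/(-75 + y)) = 3 + (y**2 + 1/(-75 + y)) = 3 + y**2 + 1/(-75 + y))
328853 + O(W(13)) = 328853 + (-224 + (-88 + 13**2 - 18*13)**3 - 75*(-88 + 13**2 - 18*13)**2 + 3*(-88 + 13**2 - 18*13))/(-75 + (-88 + 13**2 - 18*13)) = 328853 + (-224 + (-88 + 169 - 234)**3 - 75*(-88 + 169 - 234)**2 + 3*(-88 + 169 - 234))/(-75 + (-88 + 169 - 234)) = 328853 + (-224 + (-153)**3 - 75*(-153)**2 + 3*(-153))/(-75 - 153) = 328853 + (-224 - 3581577 - 75*23409 - 459)/(-228) = 328853 - (-224 - 3581577 - 1755675 - 459)/228 = 328853 - 1/228*(-5337935) = 328853 + 5337935/228 = 80316419/228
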